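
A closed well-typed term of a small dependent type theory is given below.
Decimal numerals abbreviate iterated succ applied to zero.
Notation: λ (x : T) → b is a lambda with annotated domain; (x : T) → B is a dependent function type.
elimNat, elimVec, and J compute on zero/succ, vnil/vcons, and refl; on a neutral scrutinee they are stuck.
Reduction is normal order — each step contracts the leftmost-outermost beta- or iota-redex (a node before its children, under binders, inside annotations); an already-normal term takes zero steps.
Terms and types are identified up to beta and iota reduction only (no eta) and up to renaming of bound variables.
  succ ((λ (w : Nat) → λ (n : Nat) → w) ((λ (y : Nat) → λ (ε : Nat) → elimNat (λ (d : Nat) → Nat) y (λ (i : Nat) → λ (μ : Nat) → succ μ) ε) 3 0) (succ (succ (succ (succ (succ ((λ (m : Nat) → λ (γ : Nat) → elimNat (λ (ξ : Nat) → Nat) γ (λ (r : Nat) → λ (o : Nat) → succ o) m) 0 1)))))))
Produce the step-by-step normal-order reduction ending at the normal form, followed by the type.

normal-order reduction sequence:
  succ ((λ (w : Nat) → λ (n : Nat) → w) ((λ (y : Nat) → λ (ε : Nat) → elimNat (λ (d : Nat) → Nat) y (λ (i : Nat) → λ (μ : Nat) → succ μ) ε) 3 0) (succ (succ (succ (succ (succ ((λ (m : Nat) → λ (γ : Nat) → elimNat (λ (ξ : Nat) → Nat) γ (λ (r : Nat) → λ (o : Nat) → succ o) m) 0 1)))))))
  ~> succ ((λ (w : Nat) → (λ (n : Nat) → λ (y : Nat) → elimNat (λ (ε : Nat) → Nat) n (λ (d : Nat) → λ (i : Nat) → succ i) y) 3 0) (succ (succ (succ (succ (succ ((λ (μ : Nat) → λ (m : Nat) → elimNat (λ (γ : Nat) → Nat) m (λ (ξ : Nat) → λ (r : Nat) → succ r) μ) 0 1)))))))
  ~> succ ((λ (w : Nat) → λ (n : Nat) → elimNat (λ (y : Nat) → Nat) w (λ (ε : Nat) → λ (d : Nat) → succ d) n) 3 0)
  ~> succ ((λ (w : Nat) → elimNat (λ (n : Nat) → Nat) 3 (λ (y : Nat) → λ (ε : Nat) → succ ε) w) 0)
  ~> succ (elimNat (λ (w : Nat) → Nat) 3 (λ (n : Nat) → λ (y : Nat) → succ y) 0)
  ~> 4
inferred type:
  Nat


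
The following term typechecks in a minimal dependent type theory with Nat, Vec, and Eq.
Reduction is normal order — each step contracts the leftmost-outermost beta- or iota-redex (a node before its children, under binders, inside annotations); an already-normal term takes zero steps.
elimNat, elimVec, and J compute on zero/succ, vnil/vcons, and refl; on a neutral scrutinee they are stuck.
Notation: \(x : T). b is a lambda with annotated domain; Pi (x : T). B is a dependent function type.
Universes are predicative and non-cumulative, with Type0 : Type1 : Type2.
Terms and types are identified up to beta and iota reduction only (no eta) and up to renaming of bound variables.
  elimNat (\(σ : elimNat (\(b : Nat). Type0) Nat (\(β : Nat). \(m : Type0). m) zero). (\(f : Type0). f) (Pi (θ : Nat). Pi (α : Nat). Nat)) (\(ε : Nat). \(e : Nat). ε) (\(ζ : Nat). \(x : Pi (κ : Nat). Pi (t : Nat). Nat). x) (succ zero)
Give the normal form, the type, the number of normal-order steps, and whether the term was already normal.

normal form:
  \(σ : Nat). \(b : Nat). σ
the term's type:
  Pi (σ : Nat). Pi (b : Nat). Nat
steps to reach normal form (normal order): 4
already normal: no
first contracted redex: an elimNat iota-redex


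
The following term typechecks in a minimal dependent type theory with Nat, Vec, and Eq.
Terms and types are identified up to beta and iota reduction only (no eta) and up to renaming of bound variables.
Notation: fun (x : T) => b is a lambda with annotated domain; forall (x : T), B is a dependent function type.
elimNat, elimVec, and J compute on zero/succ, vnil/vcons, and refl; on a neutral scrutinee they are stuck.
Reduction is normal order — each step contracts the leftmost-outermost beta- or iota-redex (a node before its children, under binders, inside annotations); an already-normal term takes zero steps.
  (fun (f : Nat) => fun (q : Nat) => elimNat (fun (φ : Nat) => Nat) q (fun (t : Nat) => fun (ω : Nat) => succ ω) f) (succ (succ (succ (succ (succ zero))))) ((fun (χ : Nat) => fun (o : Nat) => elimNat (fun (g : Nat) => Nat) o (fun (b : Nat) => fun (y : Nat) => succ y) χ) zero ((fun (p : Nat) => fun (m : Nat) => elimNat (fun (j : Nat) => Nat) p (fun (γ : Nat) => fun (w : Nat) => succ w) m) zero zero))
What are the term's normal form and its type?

reduced normal form:
  succ (succ (succ (succ (succ zero))))
type:
  Nat
observation: the leftmost-outermost redex is a beta-redex, and normalization takes 24 steps.


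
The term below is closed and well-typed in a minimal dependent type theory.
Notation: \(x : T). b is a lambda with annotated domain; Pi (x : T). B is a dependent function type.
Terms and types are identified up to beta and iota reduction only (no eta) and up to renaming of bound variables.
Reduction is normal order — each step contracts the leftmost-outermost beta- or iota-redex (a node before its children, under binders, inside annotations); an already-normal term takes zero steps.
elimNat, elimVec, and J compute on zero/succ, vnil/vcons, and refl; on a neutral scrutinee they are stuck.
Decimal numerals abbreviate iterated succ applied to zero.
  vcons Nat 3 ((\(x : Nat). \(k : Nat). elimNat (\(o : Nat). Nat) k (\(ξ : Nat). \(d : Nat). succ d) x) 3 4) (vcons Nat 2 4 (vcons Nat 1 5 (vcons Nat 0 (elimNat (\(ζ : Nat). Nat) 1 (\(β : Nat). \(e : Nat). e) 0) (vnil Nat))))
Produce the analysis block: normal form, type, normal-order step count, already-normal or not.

normal form:
  vcons Nat 3 7 (vcons Nat 2 4 (vcons Nat 1 5 (vcons Nat 0 1 (vnil Nat))))
type:
  Vec Nat 4
normal-order step count: 13
started in normal form: no
first redex: a beta-redex


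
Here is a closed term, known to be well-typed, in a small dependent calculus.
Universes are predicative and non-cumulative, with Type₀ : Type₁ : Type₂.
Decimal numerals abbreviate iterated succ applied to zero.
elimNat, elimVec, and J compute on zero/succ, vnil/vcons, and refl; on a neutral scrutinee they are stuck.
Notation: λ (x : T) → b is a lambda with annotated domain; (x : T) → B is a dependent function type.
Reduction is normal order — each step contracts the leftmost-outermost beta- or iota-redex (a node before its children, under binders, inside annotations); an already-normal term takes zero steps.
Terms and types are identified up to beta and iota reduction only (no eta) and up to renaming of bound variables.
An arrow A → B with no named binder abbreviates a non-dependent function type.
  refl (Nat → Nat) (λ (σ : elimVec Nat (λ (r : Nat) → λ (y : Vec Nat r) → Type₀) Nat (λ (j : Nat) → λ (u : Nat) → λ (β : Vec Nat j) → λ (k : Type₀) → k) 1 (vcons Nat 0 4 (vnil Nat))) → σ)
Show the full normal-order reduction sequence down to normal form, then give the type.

normal-order reduction sequence:
  refl (Nat → Nat) (λ (σ : elimVec Nat (λ (r : Nat) → λ (y : Vec Nat r) → Type₀) Nat (λ (j : Nat) → λ (u : Nat) → λ (β : Vec Nat j) → λ (k : Type₀) → k) 1 (vcons Nat 0 4 (vnil Nat))) → σ)
  ~> refl (Nat → Nat) (λ (σ : (λ (r : Nat) → λ (y : Nat) → λ (j : Vec Nat r) → λ (u : Type₀) → u) 0 4 (vnil Nat) (elimVec Nat (λ (β : Nat) → λ (k : Vec Nat β) → Type₀) Nat (λ (ψ : Nat) → λ (c : Nat) → λ (p : Vec Nat ψ) → λ (ξ : Type₀) → ξ) 0 (vnil Nat))) → σ)
  ~> refl (Nat → Nat) (λ (σ : (λ (r : Nat) → λ (y : Vec Nat 0) → λ (j : Type₀) → j) 4 (vnil Nat) (elimVec Nat (λ (u : Nat) → λ (β : Vec Nat u) → Type₀) Nat (λ (k : Nat) → λ (ψ : Nat) → λ (c : Vec Nat k) → λ (p : Type₀) → p) 0 (vnil Nat))) → σ)
  ~> refl (Nat → Nat) (λ (σ : (λ (r : Vec Nat 0) → λ (y : Type₀) → y) (vnil Nat) (elimVec Nat (λ (j : Nat) → λ (u : Vec Nat j) → Type₀) Nat (λ (β : Nat) → λ (k : Nat) → λ (ψ : Vec Nat β) → λ (c : Type₀) → c) 0 (vnil Nat))) → σ)
  ~> refl (Nat → Nat) (λ (σ : (λ (r : Type₀) → r) (elimVec Nat (λ (y : Nat) → λ (j : Vec Nat y) → Type₀) Nat (λ (u : Nat) → λ (β : Nat) → λ (k : Vec Nat u) → λ (ψ : Type₀) → ψ) 0 (vnil Nat))) → σ)
  ~> refl (Nat → Nat) (λ (σ : elimVec Nat (λ (r : Nat) → λ (y : Vec Nat r) → Type₀) Nat (λ (j : Nat) → λ (u : Nat) → λ (β : Vec Nat j) → λ (k : Type₀) → k) 0 (vnil Nat)) → σ)
  ~> refl (Nat → Nat) (λ (σ : Nat) → σ)
the term's type:
  Eq (Nat → Nat) (λ (σ : Nat) → σ) (λ (r : Nat) → r)


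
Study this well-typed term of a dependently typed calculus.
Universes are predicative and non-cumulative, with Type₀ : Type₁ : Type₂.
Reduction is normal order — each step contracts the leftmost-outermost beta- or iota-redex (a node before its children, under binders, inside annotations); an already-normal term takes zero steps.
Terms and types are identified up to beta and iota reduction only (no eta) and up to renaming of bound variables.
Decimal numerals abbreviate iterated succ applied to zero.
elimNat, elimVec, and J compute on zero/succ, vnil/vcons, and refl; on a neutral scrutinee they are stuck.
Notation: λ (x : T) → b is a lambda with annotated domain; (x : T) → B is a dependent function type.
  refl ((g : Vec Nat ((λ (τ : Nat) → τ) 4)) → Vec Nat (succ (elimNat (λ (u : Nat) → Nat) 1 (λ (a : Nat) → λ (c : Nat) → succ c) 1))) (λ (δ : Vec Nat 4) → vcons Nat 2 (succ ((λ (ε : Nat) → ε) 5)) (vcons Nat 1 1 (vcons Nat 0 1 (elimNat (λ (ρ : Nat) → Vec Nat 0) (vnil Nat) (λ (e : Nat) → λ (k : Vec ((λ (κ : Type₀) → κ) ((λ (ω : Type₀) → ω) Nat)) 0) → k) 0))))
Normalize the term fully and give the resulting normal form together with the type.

resulting normal form:
  refl ((g : Vec Nat 4) → Vec Nat 3) (λ (τ : Vec Nat 4) → vcons Nat 2 6 (vcons Nat 1 1 (vcons Nat 0 1 (vnil Nat))))
the term's type:
  Eq ((g : Vec Nat 4) → Vec Nat 3) (λ (τ : Vec Nat 4) → vcons Nat 2 6 (vcons Nat 1 1 (vcons Nat 0 1 (vnil Nat)))) (λ (u : Vec Nat 4) → vcons Nat 2 6 (vcons Nat 1 1 (vcons Nat 0 1 (vnil Nat))))


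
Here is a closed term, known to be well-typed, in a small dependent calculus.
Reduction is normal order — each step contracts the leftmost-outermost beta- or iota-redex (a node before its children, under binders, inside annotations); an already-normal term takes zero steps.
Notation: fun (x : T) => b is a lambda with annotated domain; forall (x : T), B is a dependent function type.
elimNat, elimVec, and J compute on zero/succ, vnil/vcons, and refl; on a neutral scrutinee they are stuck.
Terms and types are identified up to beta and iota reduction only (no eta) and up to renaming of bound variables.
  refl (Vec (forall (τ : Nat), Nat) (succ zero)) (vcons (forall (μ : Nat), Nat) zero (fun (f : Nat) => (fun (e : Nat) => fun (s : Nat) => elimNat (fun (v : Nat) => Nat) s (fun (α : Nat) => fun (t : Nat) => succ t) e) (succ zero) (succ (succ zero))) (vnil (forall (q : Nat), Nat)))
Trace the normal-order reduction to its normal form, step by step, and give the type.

reduction (normal order):
  refl (Vec (forall (τ : Nat), Nat) (succ zero)) (vcons (forall (μ : Nat), Nat) zero (fun (f : Nat) => (fun (e : Nat) => fun (s : Nat) => elimNat (fun (v : Nat) => Nat) s (fun (α : Nat) => fun (t : Nat) => succ t) e) (succ zero) (succ (succ zero))) (vnil (forall (q : Nat), Nat)))
  ~> refl (Vec (forall (τ : Nat), Nat) (succ zero)) (vcons (forall (μ : Nat), Nat) zero (fun (f : Nat) => (fun (e : Nat) => elimNat (fun (s : Nat) => Nat) e (fun (v : Nat) => fun (α : Nat) => succ α) (succ zero)) (succ (succ zero))) (vnil (forall (t : Nat), Nat)))
  ~> refl (Vec (forall (τ : Nat), Nat) (succ zero)) (vcons (forall (μ : Nat), Nat) zero (fun (f : Nat) => elimNat (fun (e : Nat) => Nat) (succ (succ zero)) (fun (s : Nat) => fun (v : Nat) => succ v) (succ zero)) (vnil (forall (α : Nat), Nat)))
  ~> refl (Vec (forall (τ : Nat), Nat) (succ zero)) (vcons (forall (μ : Nat), Nat) zero (fun (f : Nat) => (fun (e : Nat) => fun (s : Nat) => succ s) zero (elimNat (fun (v : Nat) => Nat) (succ (succ zero)) (fun (α : Nat) => fun (t : Nat) => succ t) zero)) (vnil (forall (q : Nat), Nat)))
  ~> refl (Vec (forall (τ : Nat), Nat) (succ zero)) (vcons (forall (μ : Nat), Nat) zero (fun (f : Nat) => (fun (e : Nat) => succ e) (elimNat (fun (s : Nat) => Nat) (succ (succ zero)) (fun (v : Nat) => fun (α : Nat) => succ α) zero)) (vnil (forall (t : Nat), Nat)))
  ~> refl (Vec (forall (τ : Nat), Nat) (succ zero)) (vcons (forall (μ : Nat), Nat) zero (fun (f : Nat) => succ (elimNat (fun (e : Nat) => Nat) (succ (succ zero)) (fun (s : Nat) => fun (v : Nat) => succ v) zero)) (vnil (forall (α : Nat), Nat)))
  ~> refl (Vec (forall (τ : Nat), Nat) (succ zero)) (vcons (forall (μ : Nat), Nat) zero (fun (f : Nat) => succ (succ (succ zero))) (vnil (forall (e : Nat), Nat)))
the term's type:
  Eq (Vec (forall (τ : Nat), Nat) (succ zero)) (vcons (forall (μ : Nat), Nat) zero (fun (f : Nat) => succ (succ (succ zero))) (vnil (forall (e : Nat), Nat))) (vcons (forall (s : Nat), Nat) zero (fun (v : Nat) => succ (succ (succ zero))) (vnil (forall (α : Nat), Nat)))


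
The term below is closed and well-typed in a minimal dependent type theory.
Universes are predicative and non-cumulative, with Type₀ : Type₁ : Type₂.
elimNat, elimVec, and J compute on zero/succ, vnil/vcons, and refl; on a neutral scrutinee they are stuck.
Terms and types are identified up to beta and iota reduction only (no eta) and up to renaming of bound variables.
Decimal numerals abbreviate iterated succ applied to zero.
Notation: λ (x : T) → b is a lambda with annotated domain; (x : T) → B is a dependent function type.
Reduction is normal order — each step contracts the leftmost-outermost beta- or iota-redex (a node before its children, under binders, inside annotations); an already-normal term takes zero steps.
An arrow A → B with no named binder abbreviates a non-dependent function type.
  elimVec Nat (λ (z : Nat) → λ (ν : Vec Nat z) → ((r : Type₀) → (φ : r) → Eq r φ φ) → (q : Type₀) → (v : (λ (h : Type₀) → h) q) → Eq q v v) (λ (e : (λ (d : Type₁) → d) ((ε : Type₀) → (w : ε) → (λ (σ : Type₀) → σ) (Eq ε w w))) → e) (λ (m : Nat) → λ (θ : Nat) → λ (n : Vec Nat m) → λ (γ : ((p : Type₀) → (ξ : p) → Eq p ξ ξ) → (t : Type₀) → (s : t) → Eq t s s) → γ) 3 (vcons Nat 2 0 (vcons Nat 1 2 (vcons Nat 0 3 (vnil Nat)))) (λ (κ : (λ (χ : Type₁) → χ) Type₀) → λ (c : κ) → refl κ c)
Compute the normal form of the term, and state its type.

reduced normal form:
  λ (z : Type₀) → λ (ν : z) → refl z ν
the term's type:
  (z : Type₀) → (ν : z) → Eq z ν ν
observation: contracting an elimVec iota-redex first, the term normalizes in 18 steps.


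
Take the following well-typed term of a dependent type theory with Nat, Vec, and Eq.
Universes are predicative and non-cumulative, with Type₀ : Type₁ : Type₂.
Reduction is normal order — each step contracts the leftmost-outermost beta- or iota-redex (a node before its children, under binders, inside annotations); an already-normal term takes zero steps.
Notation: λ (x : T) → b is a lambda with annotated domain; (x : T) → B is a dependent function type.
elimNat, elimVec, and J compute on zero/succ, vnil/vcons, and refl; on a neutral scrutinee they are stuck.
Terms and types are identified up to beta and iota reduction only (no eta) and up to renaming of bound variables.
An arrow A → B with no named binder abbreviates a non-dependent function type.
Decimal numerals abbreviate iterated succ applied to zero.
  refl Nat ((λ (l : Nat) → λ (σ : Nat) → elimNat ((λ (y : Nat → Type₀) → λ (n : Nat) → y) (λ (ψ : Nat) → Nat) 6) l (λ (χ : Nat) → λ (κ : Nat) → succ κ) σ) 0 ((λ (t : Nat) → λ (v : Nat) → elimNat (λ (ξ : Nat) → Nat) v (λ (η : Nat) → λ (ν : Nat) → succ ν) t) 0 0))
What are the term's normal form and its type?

reduced normal form:
  refl Nat 0
type:
  Eq Nat 0 0
observation: 8 normal-order steps normalize the term, beginning with a beta-redex.


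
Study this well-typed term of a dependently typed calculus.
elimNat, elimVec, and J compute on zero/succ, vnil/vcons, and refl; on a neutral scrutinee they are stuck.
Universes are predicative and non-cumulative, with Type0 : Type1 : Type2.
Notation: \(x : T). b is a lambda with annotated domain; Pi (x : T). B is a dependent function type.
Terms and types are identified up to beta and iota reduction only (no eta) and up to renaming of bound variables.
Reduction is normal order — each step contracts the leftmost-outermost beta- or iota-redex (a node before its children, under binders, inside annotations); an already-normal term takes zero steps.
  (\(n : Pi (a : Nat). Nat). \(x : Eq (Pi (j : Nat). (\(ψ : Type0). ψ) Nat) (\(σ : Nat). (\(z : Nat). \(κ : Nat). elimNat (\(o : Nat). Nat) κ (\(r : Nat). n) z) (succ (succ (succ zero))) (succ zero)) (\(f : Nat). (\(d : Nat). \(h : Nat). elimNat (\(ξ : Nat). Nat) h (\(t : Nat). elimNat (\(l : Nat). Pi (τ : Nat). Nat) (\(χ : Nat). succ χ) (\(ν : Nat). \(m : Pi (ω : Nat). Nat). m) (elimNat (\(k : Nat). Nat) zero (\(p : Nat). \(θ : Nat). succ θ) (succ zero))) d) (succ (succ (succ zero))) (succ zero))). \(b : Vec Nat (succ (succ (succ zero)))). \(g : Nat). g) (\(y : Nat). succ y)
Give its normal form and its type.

resulting normal form:
  \(n : Eq (Pi (a : Nat). Nat) (\(x : Nat). succ (succ (succ (succ zero)))) (\(j : Nat). succ (succ (succ (succ zero))))). \(ψ : Vec Nat (succ (succ (succ zero)))). \(σ : Nat). σ
type:
  Pi (n : Eq (Pi (a : Nat). Nat) (\(x : Nat). succ (succ (succ (succ zero)))) (\(j : Nat). succ (succ (succ (succ zero))))). Pi (ψ : Vec Nat (succ (succ (succ zero)))). Pi (σ : Nat). Nat
observation: 50 normal-order steps normalize the term, beginning with a beta-redex.


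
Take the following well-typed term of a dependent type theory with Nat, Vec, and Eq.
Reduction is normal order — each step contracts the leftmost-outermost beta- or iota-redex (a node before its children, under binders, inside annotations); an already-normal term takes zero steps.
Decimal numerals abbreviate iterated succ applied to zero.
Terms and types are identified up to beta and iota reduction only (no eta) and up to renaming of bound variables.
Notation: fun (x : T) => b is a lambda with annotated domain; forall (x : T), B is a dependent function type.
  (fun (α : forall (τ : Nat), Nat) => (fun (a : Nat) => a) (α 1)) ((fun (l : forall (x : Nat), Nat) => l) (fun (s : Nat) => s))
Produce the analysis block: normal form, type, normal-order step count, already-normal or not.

resulting normal form:
  1
type:
  Nat
steps to reach normal form (normal order): 4
already normal: no
first redex: a beta-redex


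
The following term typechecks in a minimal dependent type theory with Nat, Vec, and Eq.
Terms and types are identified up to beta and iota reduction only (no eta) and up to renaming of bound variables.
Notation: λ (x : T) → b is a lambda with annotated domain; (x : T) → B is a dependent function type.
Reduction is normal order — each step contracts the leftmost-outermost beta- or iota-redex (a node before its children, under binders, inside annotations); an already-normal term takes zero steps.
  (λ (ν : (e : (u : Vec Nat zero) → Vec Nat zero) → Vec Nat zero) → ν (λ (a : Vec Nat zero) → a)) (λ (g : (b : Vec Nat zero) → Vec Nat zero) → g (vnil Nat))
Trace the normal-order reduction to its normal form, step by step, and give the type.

normal-order reduction:
  (λ (ν : (e : (u : Vec Nat zero) → Vec Nat zero) → Vec Nat zero) → ν (λ (a : Vec Nat zero) → a)) (λ (g : (b : Vec Nat zero) → Vec Nat zero) → g (vnil Nat))
  ~> (λ (ν : (e : Vec Nat zero) → Vec Nat zero) → ν (vnil Nat)) (λ (u : Vec Nat zero) → u)
  ~> (λ (ν : Vec Nat zero) → ν) (vnil Nat)
  ~> vnil Nat
the term's type:
  Vec Nat zero


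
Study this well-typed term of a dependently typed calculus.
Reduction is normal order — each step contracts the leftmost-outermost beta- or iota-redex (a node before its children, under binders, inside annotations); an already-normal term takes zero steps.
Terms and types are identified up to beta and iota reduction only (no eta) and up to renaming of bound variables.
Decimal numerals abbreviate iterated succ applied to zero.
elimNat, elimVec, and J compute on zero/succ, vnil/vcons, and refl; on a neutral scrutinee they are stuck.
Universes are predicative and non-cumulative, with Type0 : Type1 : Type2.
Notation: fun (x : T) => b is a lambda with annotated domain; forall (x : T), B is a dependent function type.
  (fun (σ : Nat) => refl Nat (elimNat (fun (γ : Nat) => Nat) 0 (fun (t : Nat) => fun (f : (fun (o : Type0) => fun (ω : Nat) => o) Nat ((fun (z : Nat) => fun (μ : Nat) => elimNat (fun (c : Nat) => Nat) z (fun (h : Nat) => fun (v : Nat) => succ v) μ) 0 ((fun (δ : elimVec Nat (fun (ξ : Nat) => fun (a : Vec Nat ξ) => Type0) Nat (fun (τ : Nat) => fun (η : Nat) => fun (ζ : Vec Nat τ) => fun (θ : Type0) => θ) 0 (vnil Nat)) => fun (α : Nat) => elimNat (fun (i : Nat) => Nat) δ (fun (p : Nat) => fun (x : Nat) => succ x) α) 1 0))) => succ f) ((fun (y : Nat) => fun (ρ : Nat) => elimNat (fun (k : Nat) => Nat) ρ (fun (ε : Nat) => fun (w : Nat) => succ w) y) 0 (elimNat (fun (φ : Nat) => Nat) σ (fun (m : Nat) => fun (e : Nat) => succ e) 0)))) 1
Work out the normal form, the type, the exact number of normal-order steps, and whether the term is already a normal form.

normal form:
  refl Nat 1
type:
  Eq Nat 1 1
reduction steps (normal order): 11
already normal: no
first redex: a beta-redex


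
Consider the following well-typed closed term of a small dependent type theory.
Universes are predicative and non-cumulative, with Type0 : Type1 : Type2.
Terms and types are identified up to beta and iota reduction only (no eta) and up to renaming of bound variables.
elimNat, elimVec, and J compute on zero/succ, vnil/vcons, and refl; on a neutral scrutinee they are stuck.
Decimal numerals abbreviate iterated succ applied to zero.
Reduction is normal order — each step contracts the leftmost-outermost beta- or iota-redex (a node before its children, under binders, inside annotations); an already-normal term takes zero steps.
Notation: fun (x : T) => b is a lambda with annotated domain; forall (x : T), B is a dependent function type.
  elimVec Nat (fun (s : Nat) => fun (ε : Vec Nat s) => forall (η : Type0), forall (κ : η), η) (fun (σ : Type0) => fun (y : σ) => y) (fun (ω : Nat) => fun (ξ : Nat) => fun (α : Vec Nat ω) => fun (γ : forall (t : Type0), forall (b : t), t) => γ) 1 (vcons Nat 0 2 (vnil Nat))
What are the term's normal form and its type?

resulting normal form:
  fun (s : Type0) => fun (ε : s) => ε
type:
  forall (s : Type0), forall (ε : s), s
observation: the term reaches its normal form after 6 normal-order steps.


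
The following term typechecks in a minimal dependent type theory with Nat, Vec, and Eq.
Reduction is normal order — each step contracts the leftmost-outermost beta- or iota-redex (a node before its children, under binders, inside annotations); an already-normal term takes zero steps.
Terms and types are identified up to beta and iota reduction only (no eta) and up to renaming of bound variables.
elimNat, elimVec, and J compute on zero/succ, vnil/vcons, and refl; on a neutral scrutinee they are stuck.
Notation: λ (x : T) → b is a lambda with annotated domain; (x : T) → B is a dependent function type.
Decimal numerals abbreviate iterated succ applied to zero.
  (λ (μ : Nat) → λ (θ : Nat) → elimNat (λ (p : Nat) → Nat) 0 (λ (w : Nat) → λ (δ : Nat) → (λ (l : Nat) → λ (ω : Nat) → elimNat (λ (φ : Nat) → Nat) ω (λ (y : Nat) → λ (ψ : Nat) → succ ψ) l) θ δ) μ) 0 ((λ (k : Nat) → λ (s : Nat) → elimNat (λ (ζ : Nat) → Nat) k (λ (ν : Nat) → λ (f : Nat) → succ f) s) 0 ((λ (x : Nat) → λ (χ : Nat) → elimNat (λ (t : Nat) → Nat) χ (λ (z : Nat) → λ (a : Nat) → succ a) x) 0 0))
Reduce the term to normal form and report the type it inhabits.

reduced normal form:
  0
the term's type:
  Nat


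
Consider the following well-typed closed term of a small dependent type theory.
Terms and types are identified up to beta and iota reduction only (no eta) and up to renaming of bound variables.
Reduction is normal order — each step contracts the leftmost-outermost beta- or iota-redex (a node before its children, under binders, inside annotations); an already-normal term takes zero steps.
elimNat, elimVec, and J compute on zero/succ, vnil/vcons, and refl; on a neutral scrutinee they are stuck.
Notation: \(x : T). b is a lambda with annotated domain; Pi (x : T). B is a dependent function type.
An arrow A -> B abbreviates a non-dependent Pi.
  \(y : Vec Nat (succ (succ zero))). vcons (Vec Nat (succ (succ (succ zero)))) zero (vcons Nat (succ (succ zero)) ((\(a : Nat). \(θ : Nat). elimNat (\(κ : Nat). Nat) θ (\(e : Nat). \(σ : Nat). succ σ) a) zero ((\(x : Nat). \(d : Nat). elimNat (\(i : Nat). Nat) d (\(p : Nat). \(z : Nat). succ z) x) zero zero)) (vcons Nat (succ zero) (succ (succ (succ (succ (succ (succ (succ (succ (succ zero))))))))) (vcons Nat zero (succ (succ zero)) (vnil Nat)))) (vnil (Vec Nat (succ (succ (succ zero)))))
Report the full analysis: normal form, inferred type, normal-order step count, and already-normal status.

normal form:
  \(y : Vec Nat (succ (succ zero))). vcons (Vec Nat (succ (succ (succ zero)))) zero (vcons Nat (succ (succ zero)) zero (vcons Nat (succ zero) (succ (succ (succ (succ (succ (succ (succ (succ (succ zero))))))))) (vcons Nat zero (succ (succ zero)) (vnil Nat)))) (vnil (Vec Nat (succ (succ (succ zero)))))
type:
  Vec Nat (succ (succ zero)) -> Vec (Vec Nat (succ (succ (succ zero)))) (succ zero)
reduction steps (normal order): 6
started in normal form: no
first redex: a beta-redex


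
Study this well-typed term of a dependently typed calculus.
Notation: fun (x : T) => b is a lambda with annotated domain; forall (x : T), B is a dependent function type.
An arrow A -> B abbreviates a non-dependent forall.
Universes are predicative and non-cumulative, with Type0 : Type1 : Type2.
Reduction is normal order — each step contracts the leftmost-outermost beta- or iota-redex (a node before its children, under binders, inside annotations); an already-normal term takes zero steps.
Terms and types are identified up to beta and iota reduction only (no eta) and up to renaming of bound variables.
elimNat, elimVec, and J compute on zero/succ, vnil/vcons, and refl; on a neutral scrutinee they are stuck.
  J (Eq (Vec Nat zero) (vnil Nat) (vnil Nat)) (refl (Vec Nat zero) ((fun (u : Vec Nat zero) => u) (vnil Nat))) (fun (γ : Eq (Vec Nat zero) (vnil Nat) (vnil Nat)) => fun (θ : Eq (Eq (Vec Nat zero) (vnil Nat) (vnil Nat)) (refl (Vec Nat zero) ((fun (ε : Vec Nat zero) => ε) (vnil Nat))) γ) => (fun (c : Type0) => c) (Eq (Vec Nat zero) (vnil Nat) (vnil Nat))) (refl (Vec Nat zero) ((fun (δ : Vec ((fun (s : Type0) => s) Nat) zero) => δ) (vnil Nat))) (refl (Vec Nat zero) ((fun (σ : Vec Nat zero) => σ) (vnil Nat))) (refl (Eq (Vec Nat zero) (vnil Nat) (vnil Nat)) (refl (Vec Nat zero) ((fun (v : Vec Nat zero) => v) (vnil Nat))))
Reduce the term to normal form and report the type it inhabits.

normal form:
  refl (Vec Nat zero) (vnil Nat)
type:
  Eq (Vec Nat zero) (vnil Nat) (vnil Nat)


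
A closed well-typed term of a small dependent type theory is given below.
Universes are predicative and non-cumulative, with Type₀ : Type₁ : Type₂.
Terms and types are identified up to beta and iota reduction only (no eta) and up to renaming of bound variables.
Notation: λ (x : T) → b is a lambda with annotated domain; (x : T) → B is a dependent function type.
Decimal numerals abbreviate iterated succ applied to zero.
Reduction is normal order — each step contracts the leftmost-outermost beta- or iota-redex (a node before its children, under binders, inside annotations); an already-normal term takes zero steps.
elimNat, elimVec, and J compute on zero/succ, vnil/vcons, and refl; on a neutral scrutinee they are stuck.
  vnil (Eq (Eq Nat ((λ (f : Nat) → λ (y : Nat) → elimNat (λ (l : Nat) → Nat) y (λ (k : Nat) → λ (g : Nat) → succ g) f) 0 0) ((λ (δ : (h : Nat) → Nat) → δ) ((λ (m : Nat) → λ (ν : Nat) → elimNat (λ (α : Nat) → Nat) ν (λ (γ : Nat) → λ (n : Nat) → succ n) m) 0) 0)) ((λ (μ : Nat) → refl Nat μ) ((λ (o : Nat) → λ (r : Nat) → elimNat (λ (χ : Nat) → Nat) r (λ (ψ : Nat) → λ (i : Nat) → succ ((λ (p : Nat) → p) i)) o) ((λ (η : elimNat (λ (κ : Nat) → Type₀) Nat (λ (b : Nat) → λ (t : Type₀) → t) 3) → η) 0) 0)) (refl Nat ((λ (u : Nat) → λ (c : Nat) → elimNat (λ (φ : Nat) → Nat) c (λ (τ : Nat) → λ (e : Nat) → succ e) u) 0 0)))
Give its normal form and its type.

resulting normal form:
  vnil (Eq (Eq Nat 0 0) (refl Nat 0) (refl Nat 0))
type:
  Vec (Eq (Eq Nat 0 0) (refl Nat 0) (refl Nat 0)) 0
observation: the term reaches its normal form after 16 normal-order steps.


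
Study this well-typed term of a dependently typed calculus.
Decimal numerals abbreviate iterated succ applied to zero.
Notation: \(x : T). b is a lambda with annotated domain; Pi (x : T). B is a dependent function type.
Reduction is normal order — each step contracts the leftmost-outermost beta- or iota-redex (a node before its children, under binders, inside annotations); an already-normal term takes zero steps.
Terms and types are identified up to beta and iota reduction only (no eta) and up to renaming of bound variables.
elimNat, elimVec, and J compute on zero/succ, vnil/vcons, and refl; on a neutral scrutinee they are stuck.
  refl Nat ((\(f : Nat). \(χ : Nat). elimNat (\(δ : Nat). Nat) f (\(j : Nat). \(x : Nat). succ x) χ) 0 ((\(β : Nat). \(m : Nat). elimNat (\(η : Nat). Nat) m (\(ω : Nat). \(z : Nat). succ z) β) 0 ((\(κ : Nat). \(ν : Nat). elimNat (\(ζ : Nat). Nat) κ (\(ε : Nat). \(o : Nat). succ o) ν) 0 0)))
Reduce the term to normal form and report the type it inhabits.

reduced normal form:
  refl Nat 0
the term's type:
  Eq Nat 0 0


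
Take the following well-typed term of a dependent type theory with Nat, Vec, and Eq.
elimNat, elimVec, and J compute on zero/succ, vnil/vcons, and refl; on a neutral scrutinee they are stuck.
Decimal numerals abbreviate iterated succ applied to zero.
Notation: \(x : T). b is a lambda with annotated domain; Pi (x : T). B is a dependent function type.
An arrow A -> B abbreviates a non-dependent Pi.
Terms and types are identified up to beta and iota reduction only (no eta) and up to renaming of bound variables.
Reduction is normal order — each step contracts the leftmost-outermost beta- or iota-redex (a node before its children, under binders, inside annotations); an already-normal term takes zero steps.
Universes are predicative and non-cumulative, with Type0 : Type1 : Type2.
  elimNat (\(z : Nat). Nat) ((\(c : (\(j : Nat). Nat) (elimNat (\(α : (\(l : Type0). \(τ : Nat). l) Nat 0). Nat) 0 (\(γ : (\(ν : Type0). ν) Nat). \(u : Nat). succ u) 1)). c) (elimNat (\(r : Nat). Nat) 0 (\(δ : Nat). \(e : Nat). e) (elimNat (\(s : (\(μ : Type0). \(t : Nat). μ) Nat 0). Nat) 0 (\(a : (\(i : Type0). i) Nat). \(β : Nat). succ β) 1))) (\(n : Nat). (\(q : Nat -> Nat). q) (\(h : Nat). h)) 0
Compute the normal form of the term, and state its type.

resulting normal form:
  0
inferred type:
  Nat


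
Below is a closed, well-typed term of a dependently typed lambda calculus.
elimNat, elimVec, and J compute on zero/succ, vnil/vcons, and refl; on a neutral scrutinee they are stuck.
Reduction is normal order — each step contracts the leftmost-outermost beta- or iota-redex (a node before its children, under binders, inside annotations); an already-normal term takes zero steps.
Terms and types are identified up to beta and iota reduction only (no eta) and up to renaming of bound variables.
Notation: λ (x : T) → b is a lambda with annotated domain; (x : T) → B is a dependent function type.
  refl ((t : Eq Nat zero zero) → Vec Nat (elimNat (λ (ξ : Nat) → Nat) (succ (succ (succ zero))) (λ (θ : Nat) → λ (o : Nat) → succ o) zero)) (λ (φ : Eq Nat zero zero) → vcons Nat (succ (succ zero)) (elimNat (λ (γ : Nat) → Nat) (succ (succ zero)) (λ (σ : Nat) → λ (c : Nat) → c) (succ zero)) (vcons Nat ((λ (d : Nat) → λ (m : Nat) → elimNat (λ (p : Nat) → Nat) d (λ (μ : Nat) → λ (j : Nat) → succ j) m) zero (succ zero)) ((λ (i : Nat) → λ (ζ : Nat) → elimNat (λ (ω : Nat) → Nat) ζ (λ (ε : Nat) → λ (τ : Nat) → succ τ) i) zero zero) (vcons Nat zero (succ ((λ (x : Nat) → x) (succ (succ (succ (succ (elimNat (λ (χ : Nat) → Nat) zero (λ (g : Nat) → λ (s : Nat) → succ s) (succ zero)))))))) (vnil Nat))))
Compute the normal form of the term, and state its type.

resulting normal form:
  refl ((t : Eq Nat zero zero) → Vec Nat (succ (succ (succ zero)))) (λ (ξ : Eq Nat zero zero) → vcons Nat (succ (succ zero)) (succ (succ zero)) (vcons Nat (succ zero) zero (vcons Nat zero (succ (succ (succ (succ (succ (succ zero)))))) (vnil Nat))))
inferred type:
  Eq ((t : Eq Nat zero zero) → Vec Nat (succ (succ (succ zero)))) (λ (ξ : Eq Nat zero zero) → vcons Nat (succ (succ zero)) (succ (succ zero)) (vcons Nat (succ zero) zero (vcons Nat zero (succ (succ (succ (succ (succ (succ zero)))))) (vnil Nat)))) (λ (θ : Eq Nat zero zero) → vcons Nat (succ (succ zero)) (succ (succ zero)) (vcons Nat (succ zero) zero (vcons Nat zero (succ (succ (succ (succ (succ (succ zero)))))) (vnil Nat))))
observation: the leftmost-outermost redex is an elimNat iota-redex, and normalization takes 19 steps.


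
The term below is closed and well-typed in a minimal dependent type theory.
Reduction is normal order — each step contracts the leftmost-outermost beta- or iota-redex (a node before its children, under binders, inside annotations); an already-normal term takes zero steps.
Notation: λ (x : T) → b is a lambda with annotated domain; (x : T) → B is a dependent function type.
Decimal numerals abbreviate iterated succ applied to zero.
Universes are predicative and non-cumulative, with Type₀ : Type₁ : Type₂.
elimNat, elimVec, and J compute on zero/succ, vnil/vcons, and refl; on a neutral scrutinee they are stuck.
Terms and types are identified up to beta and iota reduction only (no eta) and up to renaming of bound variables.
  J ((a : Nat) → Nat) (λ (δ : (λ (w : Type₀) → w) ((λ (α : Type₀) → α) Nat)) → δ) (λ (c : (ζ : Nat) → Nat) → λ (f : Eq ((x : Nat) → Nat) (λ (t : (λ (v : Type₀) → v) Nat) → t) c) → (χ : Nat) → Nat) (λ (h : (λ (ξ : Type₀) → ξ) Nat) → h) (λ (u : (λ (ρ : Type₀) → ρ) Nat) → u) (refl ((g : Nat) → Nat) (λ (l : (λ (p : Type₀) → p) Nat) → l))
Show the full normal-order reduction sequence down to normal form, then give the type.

reduction (normal order):
  J ((a : Nat) → Nat) (λ (δ : (λ (w : Type₀) → w) ((λ (α : Type₀) → α) Nat)) → δ) (λ (c : (ζ : Nat) → Nat) → λ (f : Eq ((x : Nat) → Nat) (λ (t : (λ (v : Type₀) → v) Nat) → t) c) → (χ : Nat) → Nat) (λ (h : (λ (ξ : Type₀) → ξ) Nat) → h) (λ (u : (λ (ρ : Type₀) → ρ) Nat) → u) (refl ((g : Nat) → Nat) (λ (l : (λ (p : Type₀) → p) Nat) → l))
  ~> λ (a : (λ (δ : Type₀) → δ) Nat) → a
  ~> λ (a : Nat) → a
type:
  (a : Nat) → Nat


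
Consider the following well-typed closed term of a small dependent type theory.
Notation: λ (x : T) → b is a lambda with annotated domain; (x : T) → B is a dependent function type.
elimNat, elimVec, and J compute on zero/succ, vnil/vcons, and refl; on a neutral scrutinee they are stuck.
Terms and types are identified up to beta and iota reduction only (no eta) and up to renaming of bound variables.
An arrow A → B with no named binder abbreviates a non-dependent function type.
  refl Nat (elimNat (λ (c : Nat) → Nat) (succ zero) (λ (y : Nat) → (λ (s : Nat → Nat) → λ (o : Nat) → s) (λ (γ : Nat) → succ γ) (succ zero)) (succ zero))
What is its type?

the term's type:
  Eq Nat (succ (succ zero)) (succ (succ zero))


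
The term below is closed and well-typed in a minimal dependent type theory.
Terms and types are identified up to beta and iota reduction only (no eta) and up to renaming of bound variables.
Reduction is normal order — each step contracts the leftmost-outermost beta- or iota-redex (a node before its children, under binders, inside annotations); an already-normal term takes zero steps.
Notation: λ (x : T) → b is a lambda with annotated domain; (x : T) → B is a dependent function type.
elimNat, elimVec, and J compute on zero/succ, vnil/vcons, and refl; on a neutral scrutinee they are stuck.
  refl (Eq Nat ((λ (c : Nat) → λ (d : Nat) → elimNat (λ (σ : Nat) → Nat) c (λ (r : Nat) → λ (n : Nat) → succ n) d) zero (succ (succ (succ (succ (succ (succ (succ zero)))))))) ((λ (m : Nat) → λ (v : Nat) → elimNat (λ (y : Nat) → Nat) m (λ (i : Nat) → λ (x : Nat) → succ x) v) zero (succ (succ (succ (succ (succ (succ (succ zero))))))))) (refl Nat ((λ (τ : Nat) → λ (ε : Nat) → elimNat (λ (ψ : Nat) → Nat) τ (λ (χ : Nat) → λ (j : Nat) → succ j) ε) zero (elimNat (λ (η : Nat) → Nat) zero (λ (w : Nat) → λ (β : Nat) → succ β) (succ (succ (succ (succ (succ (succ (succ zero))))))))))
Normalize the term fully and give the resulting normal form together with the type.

reduced normal form:
  refl (Eq Nat (succ (succ (succ (succ (succ (succ (succ zero))))))) (succ (succ (succ (succ (succ (succ (succ zero)))))))) (refl Nat (succ (succ (succ (succ (succ (succ (succ zero))))))))
the term's type:
  Eq (Eq Nat (succ (succ (succ (succ (succ (succ (succ zero))))))) (succ (succ (succ (succ (succ (succ (succ zero)))))))) (refl Nat (succ (succ (succ (succ (succ (succ (succ zero)))))))) (refl Nat (succ (succ (succ (succ (succ (succ (succ zero))))))))


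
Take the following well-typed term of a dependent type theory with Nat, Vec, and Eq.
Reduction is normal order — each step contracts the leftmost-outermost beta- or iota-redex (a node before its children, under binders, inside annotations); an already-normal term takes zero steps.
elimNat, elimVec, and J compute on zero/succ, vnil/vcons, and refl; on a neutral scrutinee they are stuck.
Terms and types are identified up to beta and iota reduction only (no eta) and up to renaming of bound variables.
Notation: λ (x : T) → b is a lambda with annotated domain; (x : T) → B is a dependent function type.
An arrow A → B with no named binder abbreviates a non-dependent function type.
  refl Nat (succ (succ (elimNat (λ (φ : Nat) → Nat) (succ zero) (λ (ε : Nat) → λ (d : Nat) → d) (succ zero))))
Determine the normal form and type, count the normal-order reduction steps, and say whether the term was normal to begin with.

resulting normal form:
  refl Nat (succ (succ (succ zero)))
inferred type:
  Eq Nat (succ (succ (succ zero))) (succ (succ (succ zero)))
steps to reach normal form (normal order): 4
term was already normal: no
first redex: an elimNat iota-redex


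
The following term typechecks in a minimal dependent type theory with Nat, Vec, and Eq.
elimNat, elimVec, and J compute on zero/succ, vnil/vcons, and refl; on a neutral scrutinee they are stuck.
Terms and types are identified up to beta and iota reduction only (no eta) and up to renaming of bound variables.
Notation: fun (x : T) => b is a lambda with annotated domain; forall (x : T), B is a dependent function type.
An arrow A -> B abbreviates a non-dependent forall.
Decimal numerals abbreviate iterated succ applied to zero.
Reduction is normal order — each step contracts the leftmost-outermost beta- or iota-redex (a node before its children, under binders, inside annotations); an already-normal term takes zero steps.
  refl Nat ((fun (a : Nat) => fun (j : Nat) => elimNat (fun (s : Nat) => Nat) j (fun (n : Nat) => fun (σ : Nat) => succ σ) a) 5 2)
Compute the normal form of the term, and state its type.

normal form:
  refl Nat 7
inferred type:
  Eq Nat 7 7


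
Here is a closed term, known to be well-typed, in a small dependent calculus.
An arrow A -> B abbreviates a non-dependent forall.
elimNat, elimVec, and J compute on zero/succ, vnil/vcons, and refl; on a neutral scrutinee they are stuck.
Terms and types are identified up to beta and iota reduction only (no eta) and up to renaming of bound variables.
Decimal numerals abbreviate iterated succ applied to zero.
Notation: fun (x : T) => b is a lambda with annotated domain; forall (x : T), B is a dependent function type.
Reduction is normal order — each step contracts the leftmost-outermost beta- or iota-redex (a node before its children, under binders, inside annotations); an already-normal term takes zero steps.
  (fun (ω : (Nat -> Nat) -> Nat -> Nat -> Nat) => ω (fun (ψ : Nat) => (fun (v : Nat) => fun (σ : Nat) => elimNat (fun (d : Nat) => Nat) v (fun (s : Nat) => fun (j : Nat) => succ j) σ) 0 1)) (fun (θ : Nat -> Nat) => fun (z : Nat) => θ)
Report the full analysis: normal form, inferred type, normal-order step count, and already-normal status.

resulting normal form:
  fun (ω : Nat) => fun (ψ : Nat) => 1
the term's type:
  Nat -> Nat -> Nat
normal-order step count: 8
already normal: no
first redex: a beta-redex
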